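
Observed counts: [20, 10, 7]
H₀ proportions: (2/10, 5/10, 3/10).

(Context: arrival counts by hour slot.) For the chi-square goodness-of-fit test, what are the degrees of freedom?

df = k − 1 = 3 − 1 = 2

degrees of freedom = 2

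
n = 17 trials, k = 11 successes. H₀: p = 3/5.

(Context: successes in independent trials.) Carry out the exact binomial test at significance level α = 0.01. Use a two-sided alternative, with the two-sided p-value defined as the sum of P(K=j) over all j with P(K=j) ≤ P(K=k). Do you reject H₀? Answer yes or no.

Exact binomial: n=17, k=11, p₀=3/5=0.6000
P(X=j) = C(n,j)·p₀^j·(1−p₀)^(n−j); p = Σ P(X=j) over j with P(X=j) ≤ P(X=11)
p-value (two-sided) = 0.80733
At α=0.01: p ≥ α → fail to reject H₀

reject H₀: no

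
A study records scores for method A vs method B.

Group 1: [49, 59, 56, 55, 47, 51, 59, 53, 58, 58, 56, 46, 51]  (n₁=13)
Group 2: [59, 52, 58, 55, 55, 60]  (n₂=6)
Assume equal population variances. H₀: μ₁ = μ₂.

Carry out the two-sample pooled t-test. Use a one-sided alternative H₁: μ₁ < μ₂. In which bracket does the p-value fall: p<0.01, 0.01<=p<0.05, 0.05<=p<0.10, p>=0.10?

x̄₁=53.692, s₁=4.535, n₁=13
x̄₂=56.500, s₂=3.017, n₂=6
s_p² = [12·4.535² + 5·3.017²]/17 = 17.1923
SE = √(s_p²·(1/13+1/6)) = 2.0464
t = (53.692−56.500)/2.0464 = -1.3720
df = 17
p-value (one-sided, H₁ less) = 0.09395
→ bracket: 0.05<=p<0.10

p-value bracket: 0.05<=p<0.10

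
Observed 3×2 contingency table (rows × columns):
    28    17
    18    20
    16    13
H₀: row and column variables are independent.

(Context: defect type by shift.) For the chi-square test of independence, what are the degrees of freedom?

df = (r−1)(c−1) = (3−1)·(2−1) = 2

degrees of freedom = 2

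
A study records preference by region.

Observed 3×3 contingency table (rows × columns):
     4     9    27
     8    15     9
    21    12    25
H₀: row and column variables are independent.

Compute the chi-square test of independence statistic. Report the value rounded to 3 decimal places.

Row totals [40, 32, 58], col totals [33, 36, 61], n=130
χ² = (4−10.15)²/10.15 + (9−11.08)²/11.08 + (27−18.77)²/18.77 + (8−8.12)²/8.12 + (15−8.86)²/8.86 + (9−15.02)²/15.02 + (21−14.72)²/14.72 + (12−16.06)²/16.06 + (25−27.22)²/27.22 = 18.2757
df = 4

test statistic = 18.276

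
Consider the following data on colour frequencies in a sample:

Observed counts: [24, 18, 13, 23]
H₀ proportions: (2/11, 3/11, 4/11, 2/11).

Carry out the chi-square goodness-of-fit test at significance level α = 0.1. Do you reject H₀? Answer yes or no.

reject H₀: yes

n = 78; E_i = n·p_i = [14.18, 21.27, 28.36, 14.18]
χ² = (24−14.18)²/14.18 + (18−21.27)²/21.27 + (13−28.36)²/28.36 + (23−14.18)²/14.18 = 21.1058
df = 3
p-value (upper-tail) = 0.00010
At α=0.1: p < α → reject H₀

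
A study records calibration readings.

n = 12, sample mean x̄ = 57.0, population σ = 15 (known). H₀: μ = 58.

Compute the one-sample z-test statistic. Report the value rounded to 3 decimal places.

test statistic = -0.231

SE = σ/√n = 15/√12 = 4.3301
z = (x̄−μ₀)/SE = (57.0−58)/4.3301 = -0.2309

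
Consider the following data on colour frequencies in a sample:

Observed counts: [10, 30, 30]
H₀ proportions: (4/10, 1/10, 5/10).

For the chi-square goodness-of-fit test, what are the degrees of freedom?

degrees of freedom = 2

df = k − 1 = 3 − 1 = 2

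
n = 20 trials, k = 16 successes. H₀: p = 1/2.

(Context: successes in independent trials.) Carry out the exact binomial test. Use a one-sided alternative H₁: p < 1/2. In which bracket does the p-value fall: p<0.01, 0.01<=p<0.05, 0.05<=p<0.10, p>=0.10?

Exact binomial: n=20, k=16, p₀=1/2=0.5000
P(X≤16) from Σ C(n,i)·p₀^i·(1−p₀)^(n−i)
p-value (one-sided, H₁ less) = 0.99871
→ bracket: p>=0.10

p-value bracket: p>=0.10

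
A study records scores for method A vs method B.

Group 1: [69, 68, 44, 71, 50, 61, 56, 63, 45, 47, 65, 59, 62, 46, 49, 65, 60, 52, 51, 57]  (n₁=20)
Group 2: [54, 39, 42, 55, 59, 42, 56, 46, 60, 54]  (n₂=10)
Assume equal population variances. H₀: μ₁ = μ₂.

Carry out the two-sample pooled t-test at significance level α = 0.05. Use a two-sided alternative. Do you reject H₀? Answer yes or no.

reject H₀: no

x̄₁=57.000, s₁=8.547, n₁=20
x̄₂=50.700, s₂=7.704, n₂=10
s_p² = [19·8.547² + 9·7.704²]/28 = 68.6464
SE = √(s_p²·(1/20+1/10)) = 3.2089
t = (57.000−50.700)/3.2089 = 1.9633
df = 28
p-value (two-sided) = 0.05961
At α=0.05: p ≥ α → fail to reject H₀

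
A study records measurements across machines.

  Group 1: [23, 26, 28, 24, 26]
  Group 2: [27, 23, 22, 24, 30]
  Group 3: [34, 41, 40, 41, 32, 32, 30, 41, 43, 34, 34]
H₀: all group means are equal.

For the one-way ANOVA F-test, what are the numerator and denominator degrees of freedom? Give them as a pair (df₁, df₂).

k = 3 groups, N = 21 total
df = (k−1, N−k) = (3−1, 21−3) = (2, 18)

degrees of freedom = [2, 18]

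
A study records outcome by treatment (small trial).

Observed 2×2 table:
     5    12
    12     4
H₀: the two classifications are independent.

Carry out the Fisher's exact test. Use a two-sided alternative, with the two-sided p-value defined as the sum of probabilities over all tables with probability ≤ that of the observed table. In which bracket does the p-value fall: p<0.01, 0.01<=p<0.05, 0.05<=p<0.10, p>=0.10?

p-value bracket: 0.01<=p<0.05

Margins: r₁=17, r₂=16, c₁=17, c₂=16, n=33
p_obs = C(17,5)·C(16,12)/C(33,17); sum pmf over tables with pmf ≤ p_obs
p-value (two-sided) = 0.01492
→ bracket: 0.01<=p<0.05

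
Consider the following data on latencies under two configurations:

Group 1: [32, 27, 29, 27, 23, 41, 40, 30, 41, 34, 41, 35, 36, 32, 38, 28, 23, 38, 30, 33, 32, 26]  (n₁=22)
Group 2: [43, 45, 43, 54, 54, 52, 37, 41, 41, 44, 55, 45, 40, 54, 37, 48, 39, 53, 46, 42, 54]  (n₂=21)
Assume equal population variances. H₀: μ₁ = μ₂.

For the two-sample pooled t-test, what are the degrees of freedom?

degrees of freedom = 41

df = n₁ + n₂ − 2 = 22 + 21 − 2 = 41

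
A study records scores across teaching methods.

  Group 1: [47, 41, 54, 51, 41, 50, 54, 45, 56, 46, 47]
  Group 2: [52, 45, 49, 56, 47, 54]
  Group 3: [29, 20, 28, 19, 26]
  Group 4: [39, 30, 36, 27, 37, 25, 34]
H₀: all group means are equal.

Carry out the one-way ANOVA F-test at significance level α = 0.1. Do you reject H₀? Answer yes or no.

reject H₀: yes

Group means [48.36, 50.50, 24.40, 32.57], grand mean 40.862
SSB = Σnᵢ(x̄ᵢ−x̄)² = 3012.489; SSW = ΣΣ(x−x̄ᵢ)² = 604.960
MSB = 3012.489/3 = 1004.1628; MSW = 604.960/25 = 24.1984
F = MSB/MSW = 41.4971
df = (3, 25)
p-value (upper-tail) = 0.00000
At α=0.1: p < α → reject H₀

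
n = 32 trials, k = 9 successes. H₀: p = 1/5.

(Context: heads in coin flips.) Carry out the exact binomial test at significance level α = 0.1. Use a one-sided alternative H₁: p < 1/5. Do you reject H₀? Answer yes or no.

reject H₀: no

Exact binomial: n=32, k=9, p₀=1/5=0.2000
P(X≤9) from Σ C(n,i)·p₀^i·(1−p₀)^(n−i)
p-value (one-sided, H₁ less) = 0.91017
At α=0.1: p ≥ α → fail to reject H₀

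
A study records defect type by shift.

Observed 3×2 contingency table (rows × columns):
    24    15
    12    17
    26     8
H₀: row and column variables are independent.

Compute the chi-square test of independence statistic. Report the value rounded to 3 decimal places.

test statistic = 8.100

Row totals [39, 29, 34], col totals [62, 40], n=102
χ² = (24−23.71)²/23.71 + (15−15.29)²/15.29 + (12−17.63)²/17.63 + (17−11.37)²/11.37 + (26−20.67)²/20.67 + (8−13.33)²/13.33 = 8.1001
df = 2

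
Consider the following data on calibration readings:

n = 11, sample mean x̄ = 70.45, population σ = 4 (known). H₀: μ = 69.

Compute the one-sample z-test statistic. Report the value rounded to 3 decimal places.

test statistic = 1.202

SE = σ/√n = 4/√11 = 1.2060
z = (x̄−μ₀)/SE = (70.45−69)/1.2060 = 1.2023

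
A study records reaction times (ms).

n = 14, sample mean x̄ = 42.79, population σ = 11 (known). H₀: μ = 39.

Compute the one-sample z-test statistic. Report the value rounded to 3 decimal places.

SE = σ/√n = 11/√14 = 2.9399
z = (x̄−μ₀)/SE = (42.79−39)/2.9399 = 1.2892

test statistic = 1.289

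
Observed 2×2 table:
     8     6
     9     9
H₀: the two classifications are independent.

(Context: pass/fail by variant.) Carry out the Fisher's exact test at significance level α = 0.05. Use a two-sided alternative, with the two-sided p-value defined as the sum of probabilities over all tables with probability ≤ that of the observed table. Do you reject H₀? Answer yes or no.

Margins: r₁=14, r₂=18, c₁=17, c₂=15, n=32
p_obs = C(14,8)·C(18,9)/C(32,17); sum pmf over tables with pmf ≤ p_obs
p-value (two-sided) = 0.73454
At α=0.05: p ≥ α → fail to reject H₀

reject H₀: no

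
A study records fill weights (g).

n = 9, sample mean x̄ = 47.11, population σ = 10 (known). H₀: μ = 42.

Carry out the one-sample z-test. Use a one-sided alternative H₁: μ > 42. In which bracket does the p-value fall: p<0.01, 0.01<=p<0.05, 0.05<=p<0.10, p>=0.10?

p-value bracket: 0.05<=p<0.10

SE = σ/√n = 10/√9 = 3.3333
z = (x̄−μ₀)/SE = (47.11−42)/3.3333 = 1.5330
p-value (one-sided, H₁ greater) = 0.06264
→ bracket: 0.05<=p<0.10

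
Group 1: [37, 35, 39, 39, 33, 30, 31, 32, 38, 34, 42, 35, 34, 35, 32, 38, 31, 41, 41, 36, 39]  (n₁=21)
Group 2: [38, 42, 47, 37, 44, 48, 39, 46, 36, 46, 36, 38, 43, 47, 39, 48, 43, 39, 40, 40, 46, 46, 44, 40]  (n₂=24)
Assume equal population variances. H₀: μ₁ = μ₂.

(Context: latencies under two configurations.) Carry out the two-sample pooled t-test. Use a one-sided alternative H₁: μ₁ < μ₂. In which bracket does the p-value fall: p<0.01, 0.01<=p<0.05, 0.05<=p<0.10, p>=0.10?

p-value bracket: p<0.01

x̄₁=35.810, s₁=3.600, n₁=21
x̄₂=42.167, s₂=3.975, n₂=24
s_p² = [20·3.600² + 23·3.975²]/43 = 14.4784
SE = √(s_p²·(1/21+1/24)) = 1.1370
t = (35.810−42.167)/1.1370 = -5.5913
df = 43
p-value (one-sided, H₁ less) = 0.00000
→ bracket: p<0.01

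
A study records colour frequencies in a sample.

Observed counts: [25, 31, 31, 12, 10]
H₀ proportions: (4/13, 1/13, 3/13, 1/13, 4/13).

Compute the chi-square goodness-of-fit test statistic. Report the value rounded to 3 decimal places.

n = 109; E_i = n·p_i = [33.54, 8.38, 25.15, 8.38, 33.54]
χ² = (25−33.54)²/33.54 + (31−8.38)²/8.38 + (31−25.15)²/25.15 + (12−8.38)²/8.38 + (10−33.54)²/33.54 = 82.6109
df = 4

test statistic = 82.611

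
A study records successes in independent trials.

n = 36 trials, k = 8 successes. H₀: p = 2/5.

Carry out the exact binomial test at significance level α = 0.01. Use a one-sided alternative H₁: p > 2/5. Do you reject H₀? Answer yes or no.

reject H₀: no

Exact binomial: n=36, k=8, p₀=2/5=0.4000
P(X≥8) from Σ C(n,i)·p₀^i·(1−p₀)^(n−i)
p-value (one-sided, H₁ greater) = 0.99254
At α=0.01: p ≥ α → fail to reject H₀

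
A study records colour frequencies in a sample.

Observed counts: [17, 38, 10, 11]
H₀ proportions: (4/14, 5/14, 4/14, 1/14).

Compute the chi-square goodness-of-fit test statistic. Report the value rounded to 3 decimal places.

test statistic = 17.404

n = 76; E_i = n·p_i = [21.71, 27.14, 21.71, 5.43]
χ² = (17−21.71)²/21.71 + (38−27.14)²/27.14 + (10−21.71)²/21.71 + (11−5.43)²/5.43 = 17.4039
df = 3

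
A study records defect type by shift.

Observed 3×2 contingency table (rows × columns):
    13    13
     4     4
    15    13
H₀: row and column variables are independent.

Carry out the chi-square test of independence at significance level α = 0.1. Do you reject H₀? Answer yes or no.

reject H₀: no

Row totals [26, 8, 28], col totals [32, 30], n=62
χ² = (13−13.42)²/13.42 + (13−12.58)²/12.58 + (4−4.13)²/4.13 + (4−3.87)²/3.87 + (15−14.45)²/14.45 + (13−13.55)²/13.55 = 0.0784
df = 2
p-value (upper-tail) = 0.96155
At α=0.1: p ≥ α → fail to reject H₀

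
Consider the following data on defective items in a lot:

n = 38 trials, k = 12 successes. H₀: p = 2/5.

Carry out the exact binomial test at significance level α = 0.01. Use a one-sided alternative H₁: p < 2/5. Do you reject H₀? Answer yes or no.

reject H₀: no

Exact binomial: n=38, k=12, p₀=2/5=0.4000
P(X≤12) from Σ C(n,i)·p₀^i·(1−p₀)^(n−i)
p-value (one-sided, H₁ less) = 0.18637
At α=0.01: p ≥ α → fail to reject H₀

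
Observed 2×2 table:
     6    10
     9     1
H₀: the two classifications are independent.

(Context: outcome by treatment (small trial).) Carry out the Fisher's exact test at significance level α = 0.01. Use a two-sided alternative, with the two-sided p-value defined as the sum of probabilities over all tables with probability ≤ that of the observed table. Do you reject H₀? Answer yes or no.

Margins: r₁=16, r₂=10, c₁=15, c₂=11, n=26
p_obs = C(16,6)·C(10,9)/C(26,15); sum pmf over tables with pmf ≤ p_obs
p-value (two-sided) = 0.01435
At α=0.01: p ≥ α → fail to reject H₀

reject H₀: no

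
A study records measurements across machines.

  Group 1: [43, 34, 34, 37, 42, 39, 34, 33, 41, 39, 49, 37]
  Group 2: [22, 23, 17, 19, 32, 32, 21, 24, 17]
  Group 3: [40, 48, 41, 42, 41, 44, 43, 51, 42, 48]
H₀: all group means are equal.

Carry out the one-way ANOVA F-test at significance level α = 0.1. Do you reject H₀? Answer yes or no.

Group means [38.50, 23.00, 44.00], grand mean 35.774
SSB = Σnᵢ(x̄ᵢ−x̄)² = 2234.419; SSW = ΣΣ(x−x̄ᵢ)² = 625.000
MSB = 2234.419/2 = 1117.2097; MSW = 625.000/28 = 22.3214
F = MSB/MSW = 50.0510
df = (2, 28)
p-value (upper-tail) = 0.00000
At α=0.1: p < α → reject H₀

reject H₀: yes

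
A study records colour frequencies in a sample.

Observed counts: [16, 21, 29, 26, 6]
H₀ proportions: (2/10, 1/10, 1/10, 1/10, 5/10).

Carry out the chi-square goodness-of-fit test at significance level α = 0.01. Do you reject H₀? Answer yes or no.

n = 98; E_i = n·p_i = [19.60, 9.80, 9.80, 9.80, 49.00]
χ² = (16−19.60)²/19.60 + (21−9.80)²/9.80 + (29−9.80)²/9.80 + (26−9.80)²/9.80 + (6−49.00)²/49.00 = 115.5918
df = 4
p-value (upper-tail) = 0.00000
At α=0.01: p < α → reject H₀

reject H₀: yes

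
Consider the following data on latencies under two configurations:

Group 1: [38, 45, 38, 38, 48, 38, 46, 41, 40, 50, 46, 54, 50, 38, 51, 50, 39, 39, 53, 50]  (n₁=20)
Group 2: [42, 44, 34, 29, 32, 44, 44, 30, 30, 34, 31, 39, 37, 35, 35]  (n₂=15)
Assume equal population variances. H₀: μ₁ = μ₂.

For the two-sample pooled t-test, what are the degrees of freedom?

degrees of freedom = 33

df = n₁ + n₂ − 2 = 20 + 15 − 2 = 33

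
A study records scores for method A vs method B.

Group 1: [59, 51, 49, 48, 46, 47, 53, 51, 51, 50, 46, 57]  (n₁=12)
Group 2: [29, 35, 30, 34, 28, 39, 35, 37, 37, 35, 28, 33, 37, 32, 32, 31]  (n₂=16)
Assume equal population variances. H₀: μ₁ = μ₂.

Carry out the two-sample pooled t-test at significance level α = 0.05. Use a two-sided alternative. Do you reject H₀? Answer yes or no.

x̄₁=50.667, s₁=4.075, n₁=12
x̄₂=33.250, s₂=3.435, n₂=16
s_p² = [11·4.075² + 15·3.435²]/26 = 13.8333
SE = √(s_p²·(1/12+1/16)) = 1.4203
t = (50.667−33.250)/1.4203 = 12.2623
df = 26
p-value (two-sided) = 0.00000
At α=0.05: p < α → reject H₀

reject H₀: yes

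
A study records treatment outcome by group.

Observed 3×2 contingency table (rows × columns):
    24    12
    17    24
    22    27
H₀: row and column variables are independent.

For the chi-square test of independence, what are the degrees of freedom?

df = (r−1)(c−1) = (3−1)·(2−1) = 2

degrees of freedom = 2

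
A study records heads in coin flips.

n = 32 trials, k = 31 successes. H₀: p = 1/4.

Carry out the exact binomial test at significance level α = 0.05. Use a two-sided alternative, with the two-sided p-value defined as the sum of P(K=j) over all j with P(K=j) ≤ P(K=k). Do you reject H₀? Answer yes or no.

Exact binomial: n=32, k=31, p₀=1/4=0.2500
P(X=j) = C(n,j)·p₀^j·(1−p₀)^(n−j); p = Σ P(X=j) over j with P(X=j) ≤ P(X=31)
p-value (two-sided) = 0.00000
At α=0.05: p < α → reject H₀

reject H₀: yes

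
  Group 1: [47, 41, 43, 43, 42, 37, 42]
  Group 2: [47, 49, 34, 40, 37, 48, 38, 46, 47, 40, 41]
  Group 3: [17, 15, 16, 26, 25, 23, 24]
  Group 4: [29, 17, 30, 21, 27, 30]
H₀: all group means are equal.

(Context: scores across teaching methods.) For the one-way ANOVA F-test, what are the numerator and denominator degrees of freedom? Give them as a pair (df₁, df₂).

k = 4 groups, N = 31 total
df = (k−1, N−k) = (4−1, 31−4) = (3, 27)

degrees of freedom = [3, 27]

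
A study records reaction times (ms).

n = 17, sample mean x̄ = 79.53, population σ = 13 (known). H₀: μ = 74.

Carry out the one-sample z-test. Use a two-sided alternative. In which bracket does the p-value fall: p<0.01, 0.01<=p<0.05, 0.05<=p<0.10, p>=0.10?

SE = σ/√n = 13/√17 = 3.1530
z = (x̄−μ₀)/SE = (79.53−74)/3.1530 = 1.7539
p-value (two-sided) = 0.07945
→ bracket: 0.05<=p<0.10

p-value bracket: 0.05<=p<0.10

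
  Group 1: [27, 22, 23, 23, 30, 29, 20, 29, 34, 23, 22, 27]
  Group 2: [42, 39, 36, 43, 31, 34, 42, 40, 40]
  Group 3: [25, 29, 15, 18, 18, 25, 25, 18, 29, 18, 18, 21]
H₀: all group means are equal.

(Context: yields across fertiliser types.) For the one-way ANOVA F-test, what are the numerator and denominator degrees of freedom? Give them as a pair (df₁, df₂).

degrees of freedom = [2, 30]

k = 3 groups, N = 33 total
df = (k−1, N−k) = (3−1, 33−3) = (2, 30)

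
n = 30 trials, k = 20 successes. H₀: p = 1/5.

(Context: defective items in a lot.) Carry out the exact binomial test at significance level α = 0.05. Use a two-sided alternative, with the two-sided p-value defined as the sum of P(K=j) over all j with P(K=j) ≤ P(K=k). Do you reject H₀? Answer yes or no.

reject H₀: yes

Exact binomial: n=30, k=20, p₀=1/5=0.2000
P(X=j) = C(n,j)·p₀^j·(1−p₀)^(n−j); p = Σ P(X=j) over j with P(X=j) ≤ P(X=20)
p-value (two-sided) = 0.00000
At α=0.05: p < α → reject H₀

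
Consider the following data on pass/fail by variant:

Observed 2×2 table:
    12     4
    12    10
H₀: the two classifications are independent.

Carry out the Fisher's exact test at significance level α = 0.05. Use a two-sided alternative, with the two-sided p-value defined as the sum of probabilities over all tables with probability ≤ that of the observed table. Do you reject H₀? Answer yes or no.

reject H₀: no

Margins: r₁=16, r₂=22, c₁=24, c₂=14, n=38
p_obs = C(16,12)·C(22,12)/C(38,24); sum pmf over tables with pmf ≤ p_obs
p-value (two-sided) = 0.30871
At α=0.05: p ≥ α → fail to reject H₀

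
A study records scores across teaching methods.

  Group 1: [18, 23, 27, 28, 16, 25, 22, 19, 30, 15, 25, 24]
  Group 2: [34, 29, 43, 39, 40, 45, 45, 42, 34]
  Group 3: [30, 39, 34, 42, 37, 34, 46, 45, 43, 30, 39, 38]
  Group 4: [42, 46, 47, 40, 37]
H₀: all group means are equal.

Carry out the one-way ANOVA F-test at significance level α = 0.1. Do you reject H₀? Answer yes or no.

reject H₀: yes

Group means [22.67, 39.00, 38.08, 42.40], grand mean 34.000
SSB = Σnᵢ(x̄ᵢ−x̄)² = 2319.217; SSW = ΣΣ(x−x̄ᵢ)² = 886.783
MSB = 2319.217/3 = 773.0722; MSW = 886.783/34 = 26.0819
F = MSB/MSW = 29.6402
df = (3, 34)
p-value (upper-tail) = 0.00000
At α=0.1: p < α → reject H₀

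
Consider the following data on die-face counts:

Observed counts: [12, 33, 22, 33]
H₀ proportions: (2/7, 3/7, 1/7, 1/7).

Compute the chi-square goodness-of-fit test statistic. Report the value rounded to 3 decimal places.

test statistic = 40.560

n = 100; E_i = n·p_i = [28.57, 42.86, 14.29, 14.29]
χ² = (12−28.57)²/28.57 + (33−42.86)²/42.86 + (22−14.29)²/14.29 + (33−14.29)²/14.29 = 40.5600
df = 3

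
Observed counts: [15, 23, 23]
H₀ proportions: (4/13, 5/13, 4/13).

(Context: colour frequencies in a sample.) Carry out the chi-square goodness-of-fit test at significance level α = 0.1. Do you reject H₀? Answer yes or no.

n = 61; E_i = n·p_i = [18.77, 23.46, 18.77]
χ² = (15−18.77)²/18.77 + (23−23.46)²/23.46 + (23−18.77)²/18.77 = 1.7197
df = 2
p-value (upper-tail) = 0.42323
At α=0.1: p ≥ α → fail to reject H₀

reject H₀: no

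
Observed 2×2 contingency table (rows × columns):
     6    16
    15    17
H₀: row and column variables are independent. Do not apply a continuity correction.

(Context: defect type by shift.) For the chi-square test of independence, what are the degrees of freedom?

degrees of freedom = 1

df = (r−1)(c−1) = (2−1)·(2−1) = 1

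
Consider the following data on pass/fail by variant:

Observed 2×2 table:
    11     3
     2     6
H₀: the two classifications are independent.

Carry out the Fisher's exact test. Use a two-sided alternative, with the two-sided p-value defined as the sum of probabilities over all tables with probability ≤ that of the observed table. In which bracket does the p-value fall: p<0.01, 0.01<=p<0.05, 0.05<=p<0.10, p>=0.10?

Margins: r₁=14, r₂=8, c₁=13, c₂=9, n=22
p_obs = C(14,11)·C(8,2)/C(22,13); sum pmf over tables with pmf ≤ p_obs
p-value (two-sided) = 0.02601
→ bracket: 0.01<=p<0.05

p-value bracket: 0.01<=p<0.05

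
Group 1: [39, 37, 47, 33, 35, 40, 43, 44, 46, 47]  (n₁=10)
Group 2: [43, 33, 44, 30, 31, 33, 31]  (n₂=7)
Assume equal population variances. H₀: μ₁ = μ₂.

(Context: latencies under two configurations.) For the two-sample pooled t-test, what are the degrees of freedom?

df = n₁ + n₂ − 2 = 10 + 7 − 2 = 15

degrees of freedom = 15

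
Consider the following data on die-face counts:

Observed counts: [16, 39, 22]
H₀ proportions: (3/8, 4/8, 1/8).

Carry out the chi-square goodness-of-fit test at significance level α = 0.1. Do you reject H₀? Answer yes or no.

n = 77; E_i = n·p_i = [28.88, 38.50, 9.62]
χ² = (16−28.88)²/28.88 + (39−38.50)²/38.50 + (22−9.62)²/9.62 = 21.6580
df = 2
p-value (upper-tail) = 0.00002
At α=0.1: p < α → reject H₀

reject H₀: yes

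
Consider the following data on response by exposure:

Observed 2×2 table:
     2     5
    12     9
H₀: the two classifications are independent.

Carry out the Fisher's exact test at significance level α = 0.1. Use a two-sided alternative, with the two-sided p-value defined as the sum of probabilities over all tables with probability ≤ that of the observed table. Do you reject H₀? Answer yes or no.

reject H₀: no

Margins: r₁=7, r₂=21, c₁=14, c₂=14, n=28
p_obs = C(7,2)·C(21,12)/C(28,14); sum pmf over tables with pmf ≤ p_obs
p-value (two-sided) = 0.38454
At α=0.1: p ≥ α → fail to reject H₀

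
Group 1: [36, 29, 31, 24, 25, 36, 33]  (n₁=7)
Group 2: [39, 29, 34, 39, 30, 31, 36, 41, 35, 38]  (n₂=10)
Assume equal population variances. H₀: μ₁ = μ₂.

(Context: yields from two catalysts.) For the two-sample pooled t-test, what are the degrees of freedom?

df = n₁ + n₂ − 2 = 7 + 10 − 2 = 15

degrees of freedom = 15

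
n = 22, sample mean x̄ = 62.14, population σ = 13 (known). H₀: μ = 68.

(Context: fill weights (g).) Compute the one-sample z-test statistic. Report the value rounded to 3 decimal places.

SE = σ/√n = 13/√22 = 2.7716
z = (x̄−μ₀)/SE = (62.14−68)/2.7716 = -2.1143

test statistic = -2.114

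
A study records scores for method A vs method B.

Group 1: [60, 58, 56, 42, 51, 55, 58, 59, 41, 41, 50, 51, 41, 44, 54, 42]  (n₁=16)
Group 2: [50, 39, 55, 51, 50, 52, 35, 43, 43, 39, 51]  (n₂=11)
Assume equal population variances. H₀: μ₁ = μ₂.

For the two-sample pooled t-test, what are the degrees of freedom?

degrees of freedom = 25

df = n₁ + n₂ − 2 = 16 + 11 − 2 = 25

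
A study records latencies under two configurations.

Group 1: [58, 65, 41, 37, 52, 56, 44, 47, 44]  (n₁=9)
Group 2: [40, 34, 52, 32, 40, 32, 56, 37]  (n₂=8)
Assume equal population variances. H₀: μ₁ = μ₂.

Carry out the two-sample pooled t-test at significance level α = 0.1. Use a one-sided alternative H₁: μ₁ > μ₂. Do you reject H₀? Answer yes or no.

reject H₀: yes

x̄₁=49.333, s₁=9.055, n₁=9
x̄₂=40.375, s₂=9.039, n₂=8
s_p² = [8·9.055² + 7·9.039²]/15 = 81.8583
SE = √(s_p²·(1/9+1/8)) = 4.3963
t = (49.333−40.375)/4.3963 = 2.0377
df = 15
p-value (one-sided, H₁ greater) = 0.02981
At α=0.1: p < α → reject H₀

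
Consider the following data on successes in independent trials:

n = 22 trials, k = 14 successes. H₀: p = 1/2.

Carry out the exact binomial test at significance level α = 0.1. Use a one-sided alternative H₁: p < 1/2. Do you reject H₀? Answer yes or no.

reject H₀: no

Exact binomial: n=22, k=14, p₀=1/2=0.5000
P(X≤14) from Σ C(n,i)·p₀^i·(1−p₀)^(n−i)
p-value (one-sided, H₁ less) = 0.93310
At α=0.1: p ≥ α → fail to reject H₀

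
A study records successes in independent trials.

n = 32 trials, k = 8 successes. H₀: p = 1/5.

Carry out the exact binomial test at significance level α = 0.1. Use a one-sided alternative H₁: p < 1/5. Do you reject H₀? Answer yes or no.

reject H₀: no

Exact binomial: n=32, k=8, p₀=1/5=0.2000
P(X≤8) from Σ C(n,i)·p₀^i·(1−p₀)^(n−i)
p-value (one-sided, H₁ less) = 0.82540
At α=0.1: p ≥ α → fail to reject H₀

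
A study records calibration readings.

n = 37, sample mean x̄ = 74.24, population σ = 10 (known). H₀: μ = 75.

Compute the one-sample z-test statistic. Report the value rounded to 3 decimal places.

SE = σ/√n = 10/√37 = 1.6440
z = (x̄−μ₀)/SE = (74.24−75)/1.6440 = -0.4623

test statistic = -0.462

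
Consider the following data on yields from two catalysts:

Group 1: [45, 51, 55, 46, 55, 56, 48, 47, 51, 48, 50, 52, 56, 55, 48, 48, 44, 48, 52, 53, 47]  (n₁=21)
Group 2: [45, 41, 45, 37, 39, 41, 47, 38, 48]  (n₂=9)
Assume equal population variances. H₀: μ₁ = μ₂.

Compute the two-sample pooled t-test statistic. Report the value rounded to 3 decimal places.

test statistic = 5.186

x̄₁=50.238, s₁=3.740, n₁=21
x̄₂=42.333, s₂=4.031, n₂=9
s_p² = [20·3.740² + 8·4.031²]/28 = 14.6361
SE = √(s_p²·(1/21+1/9)) = 1.5242
t = (50.238−42.333)/1.5242 = 5.1862
df = 28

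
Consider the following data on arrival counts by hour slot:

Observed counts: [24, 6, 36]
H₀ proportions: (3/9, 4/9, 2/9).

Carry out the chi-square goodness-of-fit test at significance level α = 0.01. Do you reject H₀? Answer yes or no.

reject H₀: yes

n = 66; E_i = n·p_i = [22.00, 29.33, 14.67]
χ² = (24−22.00)²/22.00 + (6−29.33)²/29.33 + (36−14.67)²/14.67 = 49.7727
df = 2
p-value (upper-tail) = 0.00000
At α=0.01: p < α → reject H₀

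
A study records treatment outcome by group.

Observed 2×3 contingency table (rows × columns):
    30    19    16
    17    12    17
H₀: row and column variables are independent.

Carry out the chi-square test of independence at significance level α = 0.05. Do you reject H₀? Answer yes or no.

Row totals [65, 46], col totals [47, 31, 33], n=111
χ² = (30−27.52)²/27.52 + (19−18.15)²/18.15 + (16−19.32)²/19.32 + (17−19.48)²/19.48 + (12−12.85)²/12.85 + (17−13.68)²/13.68 = 2.0134
df = 2
p-value (upper-tail) = 0.36542
At α=0.05: p ≥ α → fail to reject H₀

reject H₀: no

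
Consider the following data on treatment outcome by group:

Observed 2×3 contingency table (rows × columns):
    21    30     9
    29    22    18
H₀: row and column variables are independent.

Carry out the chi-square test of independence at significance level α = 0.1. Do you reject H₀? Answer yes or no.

Row totals [60, 69], col totals [50, 52, 27], n=129
χ² = (21−23.26)²/23.26 + (30−24.19)²/24.19 + (9−12.56)²/12.56 + (29−26.74)²/26.74 + (22−27.81)²/27.81 + (18−14.44)²/14.44 = 4.9067
df = 2
p-value (upper-tail) = 0.08600
At α=0.1: p < α → reject H₀

reject H₀: yes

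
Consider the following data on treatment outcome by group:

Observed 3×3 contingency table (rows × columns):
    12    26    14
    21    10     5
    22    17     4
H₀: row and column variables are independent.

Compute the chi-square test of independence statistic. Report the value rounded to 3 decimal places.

Row totals [52, 36, 43], col totals [55, 53, 23], n=131
χ² = (12−21.83)²/21.83 + (26−21.04)²/21.04 + (14−9.13)²/9.13 + (21−15.11)²/15.11 + (10−14.56)²/14.56 + (5−6.32)²/6.32 + (22−18.05)²/18.05 + (17−17.40)²/17.40 + (4−7.55)²/7.55 = 14.7352
df = 4

test statistic = 14.735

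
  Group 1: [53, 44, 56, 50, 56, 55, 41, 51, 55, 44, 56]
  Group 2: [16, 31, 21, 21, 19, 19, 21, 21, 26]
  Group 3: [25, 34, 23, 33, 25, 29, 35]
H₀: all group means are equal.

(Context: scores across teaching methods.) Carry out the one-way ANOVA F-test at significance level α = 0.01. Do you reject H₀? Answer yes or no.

Group means [51.00, 21.67, 29.14], grand mean 35.556
SSB = Σnᵢ(x̄ᵢ−x̄)² = 4647.810; SSW = ΣΣ(x−x̄ᵢ)² = 608.857
MSB = 4647.810/2 = 2323.9048; MSW = 608.857/24 = 25.3690
F = MSB/MSW = 91.6039
df = (2, 24)
p-value (upper-tail) = 0.00000
At α=0.01: p < α → reject H₀

reject H₀: yes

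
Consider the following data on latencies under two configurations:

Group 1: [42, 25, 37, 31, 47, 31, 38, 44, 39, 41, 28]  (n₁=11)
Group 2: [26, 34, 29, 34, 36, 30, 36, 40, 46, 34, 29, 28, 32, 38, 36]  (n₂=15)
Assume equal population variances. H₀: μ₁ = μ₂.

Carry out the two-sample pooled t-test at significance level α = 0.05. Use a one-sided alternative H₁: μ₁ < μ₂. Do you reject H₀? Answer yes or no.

reject H₀: no

x̄₁=36.636, s₁=7.004, n₁=11
x̄₂=33.867, s₂=5.194, n₂=15
s_p² = [10·7.004² + 14·5.194²]/24 = 36.1783
SE = √(s_p²·(1/11+1/15)) = 2.3876
t = (36.636−33.867)/2.3876 = 1.1600
df = 24
p-value (one-sided, H₁ less) = 0.87127
At α=0.05: p ≥ α → fail to reject H₀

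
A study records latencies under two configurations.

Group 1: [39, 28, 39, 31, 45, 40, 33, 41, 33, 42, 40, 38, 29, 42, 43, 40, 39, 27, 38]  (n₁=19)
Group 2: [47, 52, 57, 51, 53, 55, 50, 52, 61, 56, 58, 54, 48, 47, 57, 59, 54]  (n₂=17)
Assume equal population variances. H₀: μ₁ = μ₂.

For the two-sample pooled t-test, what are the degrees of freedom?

degrees of freedom = 34

df = n₁ + n₂ − 2 = 19 + 17 − 2 = 34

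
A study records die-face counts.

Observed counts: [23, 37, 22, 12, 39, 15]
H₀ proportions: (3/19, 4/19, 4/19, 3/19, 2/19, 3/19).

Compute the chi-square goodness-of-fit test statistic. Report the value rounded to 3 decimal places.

n = 148; E_i = n·p_i = [23.37, 31.16, 31.16, 23.37, 15.58, 23.37]
χ² = (23−23.37)²/23.37 + (37−31.16)²/31.16 + (22−31.16)²/31.16 + (12−23.37)²/23.37 + (39−15.58)²/15.58 + (15−23.37)²/23.37 = 47.5310
df = 5

test statistic = 47.531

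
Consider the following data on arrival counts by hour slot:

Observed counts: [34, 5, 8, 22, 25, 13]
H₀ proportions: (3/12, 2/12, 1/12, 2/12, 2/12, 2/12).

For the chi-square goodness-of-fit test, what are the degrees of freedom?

df = k − 1 = 6 − 1 = 5

degrees of freedom = 5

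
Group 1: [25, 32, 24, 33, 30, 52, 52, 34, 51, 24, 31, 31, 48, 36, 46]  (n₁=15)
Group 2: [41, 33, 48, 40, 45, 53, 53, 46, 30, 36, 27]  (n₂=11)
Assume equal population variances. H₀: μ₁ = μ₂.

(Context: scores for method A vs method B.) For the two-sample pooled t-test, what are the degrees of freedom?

degrees of freedom = 24

df = n₁ + n₂ − 2 = 15 + 11 − 2 = 24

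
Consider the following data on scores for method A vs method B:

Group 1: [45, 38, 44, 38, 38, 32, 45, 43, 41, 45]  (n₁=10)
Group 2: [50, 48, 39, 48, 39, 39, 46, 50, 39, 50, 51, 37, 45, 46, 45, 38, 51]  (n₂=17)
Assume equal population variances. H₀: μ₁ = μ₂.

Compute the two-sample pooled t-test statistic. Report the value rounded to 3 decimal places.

x̄₁=40.900, s₁=4.332, n₁=10
x̄₂=44.765, s₂=5.142, n₂=17
s_p² = [9·4.332² + 16·5.142²]/25 = 23.6784
SE = √(s_p²·(1/10+1/17)) = 1.9392
t = (40.900−44.765)/1.9392 = -1.9929
df = 25

test statistic = -1.993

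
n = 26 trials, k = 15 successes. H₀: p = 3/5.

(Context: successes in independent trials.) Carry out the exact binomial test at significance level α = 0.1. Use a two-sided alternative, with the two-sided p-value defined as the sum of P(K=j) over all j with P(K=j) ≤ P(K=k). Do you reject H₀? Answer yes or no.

reject H₀: no

Exact binomial: n=26, k=15, p₀=3/5=0.6000
P(X=j) = C(n,j)·p₀^j·(1−p₀)^(n−j); p = Σ P(X=j) over j with P(X=j) ≤ P(X=15)
p-value (two-sided) = 0.84287
At α=0.1: p ≥ α → fail to reject H₀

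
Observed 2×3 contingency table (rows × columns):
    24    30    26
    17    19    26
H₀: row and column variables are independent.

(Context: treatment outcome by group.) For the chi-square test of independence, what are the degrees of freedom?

degrees of freedom = 2

df = (r−1)(c−1) = (2−1)·(3−1) = 2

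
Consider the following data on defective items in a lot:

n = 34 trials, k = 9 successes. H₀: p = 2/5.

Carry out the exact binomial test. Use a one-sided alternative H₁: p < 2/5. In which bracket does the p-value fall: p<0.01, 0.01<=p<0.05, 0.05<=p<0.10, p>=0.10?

Exact binomial: n=34, k=9, p₀=2/5=0.4000
P(X≤9) from Σ C(n,i)·p₀^i·(1−p₀)^(n−i)
p-value (one-sided, H₁ less) = 0.07316
→ bracket: 0.05<=p<0.10

p-value bracket: 0.05<=p<0.10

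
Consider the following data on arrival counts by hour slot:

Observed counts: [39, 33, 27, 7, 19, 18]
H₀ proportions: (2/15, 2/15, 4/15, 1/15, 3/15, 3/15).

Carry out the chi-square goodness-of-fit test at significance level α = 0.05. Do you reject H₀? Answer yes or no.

reject H₀: yes

n = 143; E_i = n·p_i = [19.07, 19.07, 38.13, 9.53, 28.60, 28.60]
χ² = (39−19.07)²/19.07 + (33−19.07)²/19.07 + (27−38.13)²/38.13 + (7−9.53)²/9.53 + (19−28.60)²/28.60 + (18−28.60)²/28.60 = 42.0962
df = 5
p-value (upper-tail) = 0.00000
At α=0.05: p < α → reject H₀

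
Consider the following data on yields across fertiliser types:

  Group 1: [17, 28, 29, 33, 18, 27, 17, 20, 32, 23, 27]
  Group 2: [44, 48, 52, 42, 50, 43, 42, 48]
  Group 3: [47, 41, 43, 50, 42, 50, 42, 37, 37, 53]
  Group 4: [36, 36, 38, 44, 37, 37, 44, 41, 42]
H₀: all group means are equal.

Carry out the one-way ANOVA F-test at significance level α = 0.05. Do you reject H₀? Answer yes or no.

reject H₀: yes

Group means [24.64, 46.12, 44.20, 39.44], grand mean 37.816
SSB = Σnᵢ(x̄ᵢ−x̄)² = 2894.468; SSW = ΣΣ(x−x̄ᵢ)² = 821.243
MSB = 2894.468/3 = 964.8226; MSW = 821.243/34 = 24.1542
F = MSB/MSW = 39.9443
df = (3, 34)
p-value (upper-tail) = 0.00000
At α=0.05: p < α → reject H₀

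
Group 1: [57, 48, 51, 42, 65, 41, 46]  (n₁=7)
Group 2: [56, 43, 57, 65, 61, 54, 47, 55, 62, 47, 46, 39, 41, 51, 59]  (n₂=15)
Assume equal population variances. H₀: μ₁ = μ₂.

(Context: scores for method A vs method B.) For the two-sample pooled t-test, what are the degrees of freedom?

df = n₁ + n₂ − 2 = 7 + 15 − 2 = 20

degrees of freedom = 20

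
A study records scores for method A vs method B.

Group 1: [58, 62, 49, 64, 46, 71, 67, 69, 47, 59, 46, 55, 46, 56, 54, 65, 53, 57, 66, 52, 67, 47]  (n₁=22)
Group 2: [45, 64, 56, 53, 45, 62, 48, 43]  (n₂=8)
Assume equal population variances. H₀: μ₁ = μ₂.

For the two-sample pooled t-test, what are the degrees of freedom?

df = n₁ + n₂ − 2 = 22 + 8 − 2 = 28

degrees of freedom = 28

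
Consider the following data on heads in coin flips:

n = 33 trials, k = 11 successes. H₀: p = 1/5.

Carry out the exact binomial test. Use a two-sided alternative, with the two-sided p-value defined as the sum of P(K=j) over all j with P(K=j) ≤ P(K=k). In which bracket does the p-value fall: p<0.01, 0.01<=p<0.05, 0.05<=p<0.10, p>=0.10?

Exact binomial: n=33, k=11, p₀=1/5=0.2000
P(X=j) = C(n,j)·p₀^j·(1−p₀)^(n−j); p = Σ P(X=j) over j with P(X=j) ≤ P(X=11)
p-value (two-sided) = 0.07762
→ bracket: 0.05<=p<0.10

p-value bracket: 0.05<=p<0.10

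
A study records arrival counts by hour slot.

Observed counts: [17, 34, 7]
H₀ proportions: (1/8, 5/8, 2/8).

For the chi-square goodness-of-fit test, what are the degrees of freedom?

df = k − 1 = 3 − 1 = 2

degrees of freedom = 2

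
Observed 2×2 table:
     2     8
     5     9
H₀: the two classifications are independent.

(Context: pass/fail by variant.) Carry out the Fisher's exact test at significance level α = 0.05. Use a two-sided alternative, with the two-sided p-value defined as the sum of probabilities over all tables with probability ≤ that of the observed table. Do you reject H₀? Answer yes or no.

reject H₀: no

Margins: r₁=10, r₂=14, c₁=7, c₂=17, n=24
p_obs = C(10,2)·C(14,5)/C(24,7); sum pmf over tables with pmf ≤ p_obs
p-value (two-sided) = 0.65294
At α=0.05: p ≥ α → fail to reject H₀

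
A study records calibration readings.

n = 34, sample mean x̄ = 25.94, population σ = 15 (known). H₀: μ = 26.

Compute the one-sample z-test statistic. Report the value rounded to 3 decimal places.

test statistic = -0.023

SE = σ/√n = 15/√34 = 2.5725
z = (x̄−μ₀)/SE = (25.94−26)/2.5725 = -0.0233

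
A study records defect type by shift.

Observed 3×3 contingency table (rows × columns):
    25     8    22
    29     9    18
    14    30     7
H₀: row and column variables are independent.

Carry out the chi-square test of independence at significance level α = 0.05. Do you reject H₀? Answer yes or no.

Row totals [55, 56, 51], col totals [68, 47, 47], n=162
χ² = (25−23.09)²/23.09 + (8−15.96)²/15.96 + (22−15.96)²/15.96 + (29−23.51)²/23.51 + (9−16.25)²/16.25 + (18−16.25)²/16.25 + (14−21.41)²/21.41 + (30−14.80)²/14.80 + (7−14.80)²/14.80 = 33.4140
df = 4
p-value (upper-tail) = 0.00000
At α=0.05: p < α → reject H₀

reject H₀: yes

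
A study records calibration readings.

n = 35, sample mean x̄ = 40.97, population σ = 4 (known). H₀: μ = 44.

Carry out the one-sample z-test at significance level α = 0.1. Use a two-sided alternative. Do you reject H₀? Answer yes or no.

SE = σ/√n = 4/√35 = 0.6761
z = (x̄−μ₀)/SE = (40.97−44)/0.6761 = -4.4814
p-value (two-sided) = 0.00001
At α=0.1: p < α → reject H₀

reject H₀: yes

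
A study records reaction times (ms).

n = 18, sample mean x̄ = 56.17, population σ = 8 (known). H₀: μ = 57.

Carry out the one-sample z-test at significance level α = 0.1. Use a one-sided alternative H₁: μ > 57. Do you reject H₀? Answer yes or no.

SE = σ/√n = 8/√18 = 1.8856
z = (x̄−μ₀)/SE = (56.17−57)/1.8856 = -0.4402
p-value (one-sided, H₁ greater) = 0.67009
At α=0.1: p ≥ α → fail to reject H₀

reject H₀: no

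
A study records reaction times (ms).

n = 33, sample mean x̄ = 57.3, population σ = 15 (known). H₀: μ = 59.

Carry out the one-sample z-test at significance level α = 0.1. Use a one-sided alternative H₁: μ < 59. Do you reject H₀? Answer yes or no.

reject H₀: no

SE = σ/√n = 15/√33 = 2.6112
z = (x̄−μ₀)/SE = (57.3−59)/2.6112 = -0.6511
p-value (one-sided, H₁ less) = 0.25751
At α=0.1: p ≥ α → fail to reject H₀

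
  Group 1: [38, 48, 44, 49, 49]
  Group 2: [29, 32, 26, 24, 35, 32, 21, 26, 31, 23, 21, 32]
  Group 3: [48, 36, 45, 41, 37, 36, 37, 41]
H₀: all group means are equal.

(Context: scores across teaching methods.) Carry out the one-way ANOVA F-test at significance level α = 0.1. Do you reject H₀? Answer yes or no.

reject H₀: yes

Group means [45.60, 27.67, 40.12], grand mean 35.240
SSB = Σnᵢ(x̄ᵢ−x̄)² = 1415.818; SSW = ΣΣ(x−x̄ᵢ)² = 482.742
MSB = 1415.818/2 = 707.9092; MSW = 482.742/22 = 21.9428
F = MSB/MSW = 32.2616
df = (2, 22)
p-value (upper-tail) = 0.00000
At α=0.1: p < α → reject H₀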